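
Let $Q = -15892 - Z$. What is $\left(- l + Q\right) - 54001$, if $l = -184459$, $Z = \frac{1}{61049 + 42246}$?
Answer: $\frac{11834094969}{103295} \approx 1.1457 \cdot 10^{5}$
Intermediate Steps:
$Z = \frac{1}{103295} \approx 9.681 \cdot 10^{-6}$
$Q = - \frac{1641564141}{103295}$ ($Q = -15892 - \frac{1}{103295} = - \frac{1641564141}{103295} \approx -15892.0$)
$\left(- l + Q\right) - 54001 = \left(\left(-1\right) \left(-184459\right) - \frac{1641564141}{103295}\right) - 54001 = \left(184459 - \frac{1641564141}{103295}\right) - 54001 = \frac{17412128264}{103295} - 54001 = \frac{11834094969}{103295}$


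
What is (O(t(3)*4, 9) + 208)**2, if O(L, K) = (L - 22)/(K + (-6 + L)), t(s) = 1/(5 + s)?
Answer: 1996569/49 ≈ 40746.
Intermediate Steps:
O(L, K) = (-22 + L)/(-6 + K + L)
(O(t(3)*4, 9) + 208)**2 = ((-22 + 4/(5 + 3))/(-6 + 9 + 4/(5 + 3)) + 208)**2 = ((-22 + 4/8)/(-6 + 9 + 4/8) + 208)**2 = ((-22 + (1/8)*4)/(-6 + 9 + (1/8)*4) + 208)**2 = ((-22 + 1/2)/(-6 + 9 + 1/2) + 208)**2 = (-43/2/(7/2) + 208)**2 = ((2/7)*(-43/2) + 208)**2 = (-43/7 + 208)**2 = (1413/7)**2 = 1996569/49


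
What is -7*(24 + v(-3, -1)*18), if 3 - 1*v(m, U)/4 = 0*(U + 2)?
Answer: -1680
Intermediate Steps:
v(m, U) = 12 (v(m, U) = 12 - 0*(U + 2) = 12 - 0*(2 + U) = 12 - 4*0 = 12 + 0 = 12)
-7*(24 + v(-3, -1)*18) = -7*(24 + 12*18) = -7*(24 + 216) = -7*240 = -1680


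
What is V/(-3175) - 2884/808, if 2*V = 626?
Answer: -2352401/641350 ≈ -3.6679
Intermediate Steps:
V = 313 (V = (1/2)*626 = 313)
V/(-3175) - 2884/808 = 313/(-3175) - 2884/808 = 313*(-1/3175) - 2884*1/808 = -313/3175 - 721/202 = -2352401/641350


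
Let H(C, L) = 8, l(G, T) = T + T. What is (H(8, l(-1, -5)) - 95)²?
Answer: 7569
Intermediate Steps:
l(G, T) = 2*T
(H(8, l(-1, -5)) - 95)² = (8 - 95)² = (-87)² = 7569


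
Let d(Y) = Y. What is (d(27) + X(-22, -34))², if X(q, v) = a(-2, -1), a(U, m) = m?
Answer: 676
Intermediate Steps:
X(q, v) = -1
(d(27) + X(-22, -34))² = (27 - 1)² = 26² = 676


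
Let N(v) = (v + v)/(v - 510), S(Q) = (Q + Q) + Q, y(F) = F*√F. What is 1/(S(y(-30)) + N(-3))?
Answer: 171/3552781502 + 1315845*I*√30/3552781502 ≈ 4.8131e-8 + 0.0020286*I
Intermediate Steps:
y(F) = F^(3/2)
S(Q) = 3*Q (S(Q) = 2*Q + Q = 3*Q)
N(v) = 2*v/(-510 + v) (N(v) = (2*v)/(-510 + v) = 2*v/(-510 + v))
1/(S(y(-30)) + N(-3)) = 1/(3*(-30)^(3/2) + 2*(-3)/(-510 - 3)) = 1/(3*(-30*I*√30) + 2*(-3)/(-513)) = 1/(-90*I*√30 + 2*(-3)*(-1/513)) = 1/(-90*I*√30 + 2/171) = 1/(2/171 - 90*I*√30)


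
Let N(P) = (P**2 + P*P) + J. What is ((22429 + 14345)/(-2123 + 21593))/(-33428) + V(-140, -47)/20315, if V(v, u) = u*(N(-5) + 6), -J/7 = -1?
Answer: -64263122019/440729293180 ≈ -0.14581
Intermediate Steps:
J = 7 (J = -7*(-1) = 7)
N(P) = 7 + 2*P**2 (N(P) = (P**2 + P*P) + 7 = (P**2 + P**2) + 7 = 2*P**2 + 7 = 7 + 2*P**2)
V(v, u) = 63*u (V(v, u) = u*((7 + 2*(-5)**2) + 6) = u*((7 + 2*25) + 6) = u*((7 + 50) + 6) = u*(57 + 6) = u*63 = 63*u)
((22429 + 14345)/(-2123 + 21593))/(-33428) + V(-140, -47)/20315 = ((22429 + 14345)/(-2123 + 21593))/(-33428) + (63*(-47))/20315 = (36774/19470)*(-1/33428) - 2961*1/20315 = (36774*(1/19470))*(-1/33428) - 2961/20315 = (6129/3245)*(-1/33428) - 2961/20315 = -6129/108473860 - 2961/20315 = -64263122019/440729293180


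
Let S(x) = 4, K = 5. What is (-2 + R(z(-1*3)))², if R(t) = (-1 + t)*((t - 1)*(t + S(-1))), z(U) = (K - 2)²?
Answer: 688900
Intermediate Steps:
z(U) = 9 (z(U) = (5 - 2)² = 3² = 9)
R(t) = (-1 + t)²*(4 + t) (R(t) = (-1 + t)*((t - 1)*(t + 4)) = (-1 + t)*((-1 + t)*(4 + t)) = (-1 + t)²*(4 + t))
(-2 + R(z(-1*3)))² = (-2 + (-1 + 9)²*(4 + 9))² = (-2 + 8²*13)² = (-2 + 64*13)² = (-2 + 832)² = 830² = 688900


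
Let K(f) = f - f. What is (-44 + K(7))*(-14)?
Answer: 616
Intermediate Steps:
K(f) = 0
(-44 + K(7))*(-14) = (-44 + 0)*(-14) = -44*(-14) = 616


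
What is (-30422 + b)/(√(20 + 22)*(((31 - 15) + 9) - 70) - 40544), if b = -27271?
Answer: 167078928/117409349 - 2596185*√42/1643730886 ≈ 1.4128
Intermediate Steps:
(-30422 + b)/(√(20 + 22)*(((31 - 15) + 9) - 70) - 40544) = (-30422 - 27271)/(√(20 + 22)*(((31 - 15) + 9) - 70) - 40544) = -57693/(√42*((16 + 9) - 70) - 40544) = -57693/(√42*(25 - 70) - 40544) = -57693/(√42*(-45) - 40544) = -57693/(-45*√42 - 40544) = -57693/(-40544 - 45*√42)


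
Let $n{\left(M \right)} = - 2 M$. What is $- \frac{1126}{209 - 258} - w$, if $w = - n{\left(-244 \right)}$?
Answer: $\frac{25038}{49} \approx 510.98$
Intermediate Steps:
$w = -488$ ($w = - \left(-2\right) \left(-244\right) = \left(-1\right) 488 = -488$)
$- \frac{1126}{209 - 258} - w = - \frac{1126}{209 - 258} - -488 = - \frac{1126}{-49} + 488 = \left(-1126\right) \left(- \frac{1}{49}\right) + 488 = \frac{1126}{49} + 488 = \frac{25038}{49}$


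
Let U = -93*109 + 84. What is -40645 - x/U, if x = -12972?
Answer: -136205719/3351 ≈ -40646.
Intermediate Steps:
U = -10053 (U = -10137 + 84 = -10053)
-40645 - x/U = -40645 - (-12972)/(-10053) = -40645 - (-12972)*(-1)/10053 = -40645 - 1*4324/3351 = -40645 - 4324/3351 = -136205719/3351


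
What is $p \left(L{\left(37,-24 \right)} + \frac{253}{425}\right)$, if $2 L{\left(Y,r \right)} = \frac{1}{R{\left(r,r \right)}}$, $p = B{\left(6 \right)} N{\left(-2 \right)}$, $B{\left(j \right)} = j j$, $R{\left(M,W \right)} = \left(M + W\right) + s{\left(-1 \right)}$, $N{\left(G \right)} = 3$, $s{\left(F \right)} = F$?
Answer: $\frac{1315926}{20825} \approx 63.19$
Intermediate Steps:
$R{\left(M,W \right)} = -1 + M + W$ ($R{\left(M,W \right)} = \left(M + W\right) - 1 = -1 + M + W$)
$B{\left(j \right)} = j^{2}$
$p = 108$ ($p = 6^{2} \cdot 3 = 36 \cdot 3 = 108$)
$L{\left(Y,r \right)} = \frac{1}{2 \left(-1 + 2 r\right)}$ ($L{\left(Y,r \right)} = \frac{1}{2 \left(-1 + r + r\right)} = \frac{1}{2 \left(-1 + 2 r\right)}$)
$p \left(L{\left(37,-24 \right)} + \frac{253}{425}\right) = 108 \left(\frac{1}{2 \left(-1 + 2 \left(-24\right)\right)} + \frac{253}{425}\right) = 108 \left(\frac{1}{2 \left(-1 - 48\right)} + 253 \cdot \frac{1}{425}\right) = 108 \left(\frac{1}{2 \left(-49\right)} + \frac{253}{425}\right) = 108 \left(\frac{1}{2} \left(- \frac{1}{49}\right) + \frac{253}{425}\right) = 108 \left(- \frac{1}{98} + \frac{253}{425}\right) = 108 \cdot \frac{24369}{41650} = \frac{1315926}{20825}$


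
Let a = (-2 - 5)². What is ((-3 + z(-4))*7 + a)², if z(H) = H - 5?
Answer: 1225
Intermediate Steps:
z(H) = -5 + H
a = 49 (a = (-7)² = 49)
((-3 + z(-4))*7 + a)² = ((-3 + (-5 - 4))*7 + 49)² = ((-3 - 9)*7 + 49)² = (-12*7 + 49)² = (-84 + 49)² = (-35)² = 1225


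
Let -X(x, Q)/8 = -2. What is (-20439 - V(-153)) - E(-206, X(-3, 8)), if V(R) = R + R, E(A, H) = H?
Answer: -20149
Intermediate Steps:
X(x, Q) = 16 (X(x, Q) = -8*(-2) = 16)
V(R) = 2*R
(-20439 - V(-153)) - E(-206, X(-3, 8)) = (-20439 - 2*(-153)) - 1*16 = (-20439 - 1*(-306)) - 16 = (-20439 + 306) - 16 = -20133 - 16 = -20149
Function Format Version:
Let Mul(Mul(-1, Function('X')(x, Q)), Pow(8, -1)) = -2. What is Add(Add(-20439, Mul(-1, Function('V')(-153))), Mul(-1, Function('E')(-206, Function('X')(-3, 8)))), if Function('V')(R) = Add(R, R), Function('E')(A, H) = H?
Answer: -20149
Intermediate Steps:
Function('X')(x, Q) = 16 (Function('X')(x, Q) = Mul(-8, -2) = 16)
Function('V')(R) = Mul(2, R)
Add(Add(-20439, Mul(-1, Function('V')(-153))), Mul(-1, Function('E')(-206, Function('X')(-3, 8)))) = Add(Add(-20439, Mul(-1, Mul(2, -153))), Mul(-1, 16)) = Add(Add(-20439, Mul(-1, -306)), -16) = Add(Add(-20439, 306), -16) = Add(-20133, -16) = -20149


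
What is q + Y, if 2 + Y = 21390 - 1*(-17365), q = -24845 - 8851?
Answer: 5057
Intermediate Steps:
q = -33696
Y = 38753 (Y = -2 + (21390 - 1*(-17365)) = -2 + (21390 + 17365) = -2 + 38755 = 38753)
q + Y = -33696 + 38753 = 5057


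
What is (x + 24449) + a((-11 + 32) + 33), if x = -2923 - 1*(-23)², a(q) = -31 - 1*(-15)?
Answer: 20981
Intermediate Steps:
a(q) = -16 (a(q) = -31 + 15 = -16)
x = -3452 (x = -2923 - 1*529 = -2923 - 529 = -3452)
(x + 24449) + a((-11 + 32) + 33) = (-3452 + 24449) - 16 = 20997 - 16 = 20981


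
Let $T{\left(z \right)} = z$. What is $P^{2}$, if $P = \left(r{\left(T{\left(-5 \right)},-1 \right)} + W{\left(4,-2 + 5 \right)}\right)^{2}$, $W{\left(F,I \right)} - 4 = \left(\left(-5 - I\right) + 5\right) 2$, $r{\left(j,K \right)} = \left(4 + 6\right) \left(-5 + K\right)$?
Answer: $14776336$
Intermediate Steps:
$r{\left(j,K \right)} = -50 + 10 K$ ($r{\left(j,K \right)} = 10 \left(-5 + K\right) = -50 + 10 K$)
$W{\left(F,I \right)} = 4 - 2 I$ ($W{\left(F,I \right)} = 4 + \left(\left(-5 - I\right) + 5\right) 2 = 4 + - I 2 = 4 - 2 I$)
$P = 3844$ ($P = \left(\left(-50 + 10 \left(-1\right)\right) + \left(4 - 2 \left(-2 + 5\right)\right)\right)^{2} = \left(\left(-50 - 10\right) + \left(4 - 6\right)\right)^{2} = \left(-60 + \left(4 - 6\right)\right)^{2} = \left(-60 - 2\right)^{2} = \left(-62\right)^{2} = 3844$)
$P^{2} = 3844^{2} = 14776336$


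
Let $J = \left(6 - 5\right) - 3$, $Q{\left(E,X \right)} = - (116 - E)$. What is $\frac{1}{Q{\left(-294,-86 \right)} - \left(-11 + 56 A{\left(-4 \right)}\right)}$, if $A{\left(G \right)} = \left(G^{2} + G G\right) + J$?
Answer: $- \frac{1}{2079} \approx -0.000481$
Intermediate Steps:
$Q{\left(E,X \right)} = -116 + E$
$J = -2$ ($J = 1 - 3 = -2$)
$A{\left(G \right)} = -2 + 2 G^{2}$ ($A{\left(G \right)} = \left(G^{2} + G G\right) - 2 = \left(G^{2} + G^{2}\right) - 2 = 2 G^{2} - 2 = -2 + 2 G^{2}$)
$\frac{1}{Q{\left(-294,-86 \right)} - \left(-11 + 56 A{\left(-4 \right)}\right)} = \frac{1}{\left(-116 - 294\right) + \left(11 - 56 \left(-2 + 2 \left(-4\right)^{2}\right)\right)} = \frac{1}{-410 + \left(11 - 56 \left(-2 + 2 \cdot 16\right)\right)} = \frac{1}{-410 + \left(11 - 56 \left(-2 + 32\right)\right)} = \frac{1}{-410 + \left(11 - 1680\right)} = \frac{1}{-410 - 1669} = \frac{1}{-2079} = - \frac{1}{2079}$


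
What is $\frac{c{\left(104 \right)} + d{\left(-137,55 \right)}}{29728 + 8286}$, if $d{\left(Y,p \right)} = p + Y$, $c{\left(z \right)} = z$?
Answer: $\frac{11}{19007} \approx 0.00057873$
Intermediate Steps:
$d{\left(Y,p \right)} = Y + p$
$\frac{c{\left(104 \right)} + d{\left(-137,55 \right)}}{29728 + 8286} = \frac{104 + \left(-137 + 55\right)}{29728 + 8286} = \frac{104 - 82}{38014} = 22 \cdot \frac{1}{38014} = \frac{11}{19007}$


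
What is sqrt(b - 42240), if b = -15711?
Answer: 3*I*sqrt(6439) ≈ 240.73*I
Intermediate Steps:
sqrt(b - 42240) = sqrt(-15711 - 42240) = sqrt(-57951) = 3*I*sqrt(6439)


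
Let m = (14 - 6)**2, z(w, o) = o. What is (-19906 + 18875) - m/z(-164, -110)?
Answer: -56673/55 ≈ -1030.4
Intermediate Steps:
m = 64 (m = 8**2 = 64)
(-19906 + 18875) - m/z(-164, -110) = (-19906 + 18875) - 64/(-110) = -1031 - 64*(-1)/110 = -1031 - 1*(-32/55) = -1031 + 32/55 = -56673/55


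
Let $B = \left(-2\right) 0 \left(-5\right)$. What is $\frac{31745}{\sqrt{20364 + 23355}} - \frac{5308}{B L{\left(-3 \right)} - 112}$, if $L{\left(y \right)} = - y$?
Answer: $\frac{1327}{28} + \frac{31745 \sqrt{43719}}{43719} \approx 199.22$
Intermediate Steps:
$B = 0$ ($B = 0 \left(-5\right) = 0$)
$\frac{31745}{\sqrt{20364 + 23355}} - \frac{5308}{B L{\left(-3 \right)} - 112} = \frac{31745}{\sqrt{20364 + 23355}} - \frac{5308}{0 \left(\left(-1\right) \left(-3\right)\right) - 112} = \frac{31745}{\sqrt{43719}} - \frac{5308}{0 \cdot 3 - 112} = 31745 \frac{\sqrt{43719}}{43719} - \frac{5308}{0 - 112} = \frac{31745 \sqrt{43719}}{43719} - \frac{5308}{-112} = \frac{31745 \sqrt{43719}}{43719} - - \frac{1327}{28} = \frac{31745 \sqrt{43719}}{43719} + \frac{1327}{28} = \frac{1327}{28} + \frac{31745 \sqrt{43719}}{43719}$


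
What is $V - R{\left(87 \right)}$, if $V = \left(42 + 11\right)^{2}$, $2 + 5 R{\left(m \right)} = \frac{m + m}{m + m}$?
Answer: $\frac{14046}{5} \approx 2809.2$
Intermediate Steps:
$R{\left(m \right)} = - \frac{1}{5}$ ($R{\left(m \right)} = - \frac{2}{5} + \frac{\left(m + m\right) \frac{1}{m + m}}{5} = - \frac{2}{5} + \frac{2 m \frac{1}{2 m}}{5} = - \frac{2}{5} + \frac{1}{5} \cdot 1 = - \frac{2}{5} + \frac{1}{5} = - \frac{1}{5}$)
$V = 2809$ ($V = 53^{2} = 2809$)
$V - R{\left(87 \right)} = 2809 - - \frac{1}{5} = 2809 + \frac{1}{5} = \frac{14046}{5}$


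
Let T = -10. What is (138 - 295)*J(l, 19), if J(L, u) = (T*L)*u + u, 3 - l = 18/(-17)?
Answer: 2007559/17 ≈ 1.1809e+5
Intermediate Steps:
l = 69/17 (l = 3 - 18/(-17) = 3 - 18*(-1)/17 = 3 - 1*(-18/17) = 3 + 18/17 = 69/17 ≈ 4.0588)
J(L, u) = u - 10*L*u (J(L, u) = (-10*L)*u + u = -10*L*u + u = u - 10*L*u)
(138 - 295)*J(l, 19) = (138 - 295)*(19*(1 - 10*69/17)) = -2983*(1 - 690/17) = -2983*(-673)/17 = -157*(-12787/17) = 2007559/17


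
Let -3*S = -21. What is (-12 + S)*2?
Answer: -10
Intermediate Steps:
S = 7 (S = -⅓*(-21) = 7)
(-12 + S)*2 = (-12 + 7)*2 = -5*2 = -10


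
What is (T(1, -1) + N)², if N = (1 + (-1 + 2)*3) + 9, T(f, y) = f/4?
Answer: 2809/16 ≈ 175.56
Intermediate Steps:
T(f, y) = f/4 (T(f, y) = f*(¼) = f/4)
N = 13 (N = (1 + 1*3) + 9 = (1 + 3) + 9 = 4 + 9 = 13)
(T(1, -1) + N)² = ((¼)*1 + 13)² = (¼ + 13)² = (53/4)² = 2809/16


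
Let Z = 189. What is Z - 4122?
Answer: -3933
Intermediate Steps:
Z - 4122 = 189 - 4122 = -3933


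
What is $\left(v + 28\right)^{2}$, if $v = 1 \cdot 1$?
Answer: $841$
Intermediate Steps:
$v = 1$
$\left(v + 28\right)^{2} = \left(1 + 28\right)^{2} = 29^{2} = 841$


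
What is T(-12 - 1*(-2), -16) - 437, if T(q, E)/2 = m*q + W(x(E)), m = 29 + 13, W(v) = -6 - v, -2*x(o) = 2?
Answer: -1287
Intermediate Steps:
x(o) = -1 (x(o) = -½*2 = -1)
m = 42
T(q, E) = -10 + 84*q (T(q, E) = 2*(42*q + (-6 - 1*(-1))) = 2*(42*q + (-6 + 1)) = 2*(42*q - 5) = 2*(-5 + 42*q) = -10 + 84*q)
T(-12 - 1*(-2), -16) - 437 = (-10 + 84*(-12 - 1*(-2))) - 437 = (-10 + 84*(-12 + 2)) - 437 = (-10 + 84*(-10)) - 437 = (-10 - 840) - 437 = -850 - 437 = -1287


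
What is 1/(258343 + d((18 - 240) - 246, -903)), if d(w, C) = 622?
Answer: 1/258965 ≈ 3.8615e-6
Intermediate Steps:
1/(258343 + d((18 - 240) - 246, -903)) = 1/(258343 + 622) = 1/258965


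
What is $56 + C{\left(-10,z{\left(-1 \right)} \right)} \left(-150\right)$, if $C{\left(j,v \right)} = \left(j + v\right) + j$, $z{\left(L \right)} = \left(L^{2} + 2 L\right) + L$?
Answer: $3356$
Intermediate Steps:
$z{\left(L \right)} = L^{2} + 3 L$
$C{\left(j,v \right)} = v + 2 j$
$56 + C{\left(-10,z{\left(-1 \right)} \right)} \left(-150\right) = 56 + \left(- (3 - 1) + 2 \left(-10\right)\right) \left(-150\right) = 56 + \left(\left(-1\right) 2 - 20\right) \left(-150\right) = 56 + \left(-2 - 20\right) \left(-150\right) = 56 - -3300 = 56 + 3300 = 3356$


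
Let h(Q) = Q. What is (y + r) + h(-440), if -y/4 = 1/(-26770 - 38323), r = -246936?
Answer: -16102445964/65093 ≈ -2.4738e+5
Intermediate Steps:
y = 4/65093 (y = -4/(-26770 - 38323) = -4/(-65093) = -4*(-1/65093) = 4/65093 ≈ 6.1451e-5)
(y + r) + h(-440) = (4/65093 - 246936) - 440 = -16073805044/65093 - 440 = -16102445964/65093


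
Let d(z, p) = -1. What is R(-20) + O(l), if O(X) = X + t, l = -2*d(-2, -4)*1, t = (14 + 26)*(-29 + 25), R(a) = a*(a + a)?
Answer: 642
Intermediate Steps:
R(a) = 2*a**2 (R(a) = a*(2*a) = 2*a**2)
t = -160 (t = 40*(-4) = -160)
l = 2 (l = -2*(-1)*1 = 2*1 = 2)
O(X) = -160 + X (O(X) = X - 160 = -160 + X)
R(-20) + O(l) = 2*(-20)**2 + (-160 + 2) = 2*400 - 158 = 800 - 158 = 642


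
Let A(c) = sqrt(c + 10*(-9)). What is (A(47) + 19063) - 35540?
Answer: -16477 + I*sqrt(43) ≈ -16477.0 + 6.5574*I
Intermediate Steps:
A(c) = sqrt(-90 + c) (A(c) = sqrt(c - 90) = sqrt(-90 + c))
(A(47) + 19063) - 35540 = (sqrt(-90 + 47) + 19063) - 35540 = (sqrt(-43) + 19063) - 35540 = (I*sqrt(43) + 19063) - 35540 = (19063 + I*sqrt(43)) - 35540 = -16477 + I*sqrt(43)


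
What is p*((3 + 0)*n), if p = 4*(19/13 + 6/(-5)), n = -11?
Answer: -2244/65 ≈ -34.523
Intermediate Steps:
p = 68/65 (p = 4*(19*(1/13) + 6*(-⅕)) = 4*(19/13 - 6/5) = 4*(17/65) = 68/65 ≈ 1.0462)
p*((3 + 0)*n) = 68*((3 + 0)*(-11))/65 = 68*(3*(-11))/65 = (68/65)*(-33) = -2244/65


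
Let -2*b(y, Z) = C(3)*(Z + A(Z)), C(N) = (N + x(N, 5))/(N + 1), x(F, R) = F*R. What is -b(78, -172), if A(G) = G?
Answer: -774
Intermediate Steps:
C(N) = 6*N/(1 + N) (C(N) = (N + N*5)/(N + 1) = (N + 5*N)/(1 + N) = (6*N)/(1 + N) = 6*N/(1 + N))
b(y, Z) = -9*Z/2 (b(y, Z) = -6*3/(1 + 3)*(Z + Z)/2 = -6*3/4*2*Z/2 = -6*3*(¼)*2*Z/2 = -9*2*Z/4 = -9*Z/2)
-b(78, -172) = -(-9)*(-172)/2 = -1*774 = -774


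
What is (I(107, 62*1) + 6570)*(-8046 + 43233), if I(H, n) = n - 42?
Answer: 231882330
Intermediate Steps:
I(H, n) = -42 + n
(I(107, 62*1) + 6570)*(-8046 + 43233) = ((-42 + 62*1) + 6570)*(-8046 + 43233) = ((-42 + 62) + 6570)*35187 = (20 + 6570)*35187 = 6590*35187 = 231882330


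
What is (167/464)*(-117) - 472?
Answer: -238547/464 ≈ -514.11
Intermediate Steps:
(167/464)*(-117) - 472 = -19539/464 - 472 = -238547/464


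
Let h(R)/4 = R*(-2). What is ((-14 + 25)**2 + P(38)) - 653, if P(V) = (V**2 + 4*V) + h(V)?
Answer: 760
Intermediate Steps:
h(R) = -8*R (h(R) = 4*(R*(-2)) = 4*(-2*R) = -8*R)
P(V) = V**2 - 4*V (P(V) = (V**2 + 4*V) - 8*V = V**2 - 4*V)
((-14 + 25)**2 + P(38)) - 653 = ((-14 + 25)**2 + 38*(-4 + 38)) - 653 = (11**2 + 38*34) - 653 = (121 + 1292) - 653 = 1413 - 653 = 760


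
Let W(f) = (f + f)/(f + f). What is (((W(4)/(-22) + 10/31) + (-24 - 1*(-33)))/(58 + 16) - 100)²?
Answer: 18558340441/1860496 ≈ 9974.9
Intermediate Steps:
W(f) = 1 (W(f) = (2*f)/((2*f)) = (2*f)*(1/(2*f)) = 1)
(((W(4)/(-22) + 10/31) + (-24 - 1*(-33)))/(58 + 16) - 100)² = (((1/(-22) + 10/31) + (-24 - 1*(-33)))/(58 + 16) - 100)² = (((1*(-1/22) + 10*(1/31)) + (-24 + 33))/74 - 100)² = (((-1/22 + 10/31) + 9)*(1/74) - 100)² = ((189/682 + 9)*(1/74) - 100)² = ((6327/682)*(1/74) - 100)² = (171/1364 - 100)² = (-136229/1364)² = 18558340441/1860496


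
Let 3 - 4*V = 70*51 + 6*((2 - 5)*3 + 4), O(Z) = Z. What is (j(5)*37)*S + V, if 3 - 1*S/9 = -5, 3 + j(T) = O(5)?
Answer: 17775/4 ≈ 4443.8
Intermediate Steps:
j(T) = 2 (j(T) = -3 + 5 = 2)
S = 72 (S = 27 - 9*(-5) = 27 + 45 = 72)
V = -3537/4 (V = ¾ - (70*51 + 6*((2 - 5)*3 + 4))/4 = ¾ - (3570 + 6*(-3*3 + 4))/4 = ¾ - (3570 + 6*(-9 + 4))/4 = ¾ - (3570 + 6*(-5))/4 = ¾ - (3570 - 30)/4 = ¾ - ¼*3540 = ¾ - 885 = -3537/4 ≈ -884.25)
(j(5)*37)*S + V = (2*37)*72 - 3537/4 = 74*72 - 3537/4 = 5328 - 3537/4 = 17775/4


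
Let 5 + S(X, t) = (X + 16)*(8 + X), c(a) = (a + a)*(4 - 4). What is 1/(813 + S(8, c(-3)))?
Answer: 1/1192 ≈ 0.00083893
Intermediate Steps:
c(a) = 0 (c(a) = (2*a)*0 = 0)
S(X, t) = -5 + (8 + X)*(16 + X) (S(X, t) = -5 + (X + 16)*(8 + X) = -5 + (16 + X)*(8 + X) = -5 + (8 + X)*(16 + X))
1/(813 + S(8, c(-3))) = 1/(813 + (123 + 8**2 + 24*8)) = 1/(813 + (123 + 64 + 192)) = 1/(813 + 379) = 1/1192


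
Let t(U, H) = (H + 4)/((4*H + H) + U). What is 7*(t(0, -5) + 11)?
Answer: 1932/25 ≈ 77.280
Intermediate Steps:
t(U, H) = (4 + H)/(U + 5*H) (t(U, H) = (4 + H)/(5*H + U) = (4 + H)/(U + 5*H))
7*(t(0, -5) + 11) = 7*((4 - 5)/(0 + 5*(-5)) + 11) = 7*(-1/(0 - 25) + 11) = 7*(-1/(-25) + 11) = 7*(-1/25*(-1) + 11) = 7*(1/25 + 11) = 7*(276/25) = 1932/25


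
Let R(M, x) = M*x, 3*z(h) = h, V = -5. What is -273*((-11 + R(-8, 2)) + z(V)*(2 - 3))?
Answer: 6916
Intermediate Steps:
z(h) = h/3
-273*((-11 + R(-8, 2)) + z(V)*(2 - 3)) = -273*((-11 - 8*2) + ((⅓)*(-5))*(2 - 3)) = -273*((-11 - 16) - 5/3*(-1)) = -273*(-27 + 5/3) = -273*(-76/3) = 6916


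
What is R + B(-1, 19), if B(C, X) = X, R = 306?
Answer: 325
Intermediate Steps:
R + B(-1, 19) = 306 + 19 = 325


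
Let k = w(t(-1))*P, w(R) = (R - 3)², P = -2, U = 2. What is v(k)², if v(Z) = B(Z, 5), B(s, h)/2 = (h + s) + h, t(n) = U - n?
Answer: 400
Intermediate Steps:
t(n) = 2 - n
w(R) = (-3 + R)²
B(s, h) = 2*s + 4*h (B(s, h) = 2*((h + s) + h) = 2*(s + 2*h) = 2*s + 4*h)
k = 0 (k = (-3 + (2 - 1*(-1)))²*(-2) = (-3 + (2 + 1))²*(-2) = (-3 + 3)²*(-2) = 0²*(-2) = 0*(-2) = 0)
v(Z) = 20 + 2*Z (v(Z) = 2*Z + 4*5 = 2*Z + 20 = 20 + 2*Z)
v(k)² = (20 + 2*0)² = (20 + 0)² = 20² = 400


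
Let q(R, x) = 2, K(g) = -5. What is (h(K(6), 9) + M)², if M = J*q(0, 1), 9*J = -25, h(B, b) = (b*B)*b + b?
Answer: 13060996/81 ≈ 1.6125e+5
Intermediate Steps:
h(B, b) = b + B*b² (h(B, b) = (B*b)*b + b = B*b² + b = b + B*b²)
J = -25/9 (J = (⅑)*(-25) = -25/9 ≈ -2.7778)
M = -50/9 (M = -25/9*2 = -50/9 ≈ -5.5556)
(h(K(6), 9) + M)² = (9*(1 - 5*9) - 50/9)² = (9*(1 - 45) - 50/9)² = (9*(-44) - 50/9)² = (-396 - 50/9)² = (-3614/9)² = 13060996/81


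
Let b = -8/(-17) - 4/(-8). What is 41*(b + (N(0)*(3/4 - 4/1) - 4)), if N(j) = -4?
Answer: 13899/34 ≈ 408.79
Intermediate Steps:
b = 33/34 (b = -8*(-1/17) - 4*(-⅛) = 8/17 + ½ = 33/34 ≈ 0.97059)
41*(b + (N(0)*(3/4 - 4/1) - 4)) = 41*(33/34 + (-4*(3/4 - 4/1) - 4)) = 41*(33/34 + (-4*(3*(¼) - 4*1) - 4)) = 41*(33/34 + (-4*(¾ - 4) - 4)) = 41*(33/34 + (-4*(-13/4) - 4)) = 41*(33/34 + (13 - 4)) = 41*(33/34 + 9) = 41*(339/34) = 13899/34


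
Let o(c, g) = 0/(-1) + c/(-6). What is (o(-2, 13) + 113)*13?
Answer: 4420/3 ≈ 1473.3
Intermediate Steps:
o(c, g) = -c/6 (o(c, g) = 0*(-1) + c*(-⅙) = 0 - c/6 = -c/6)
(o(-2, 13) + 113)*13 = (-⅙*(-2) + 113)*13 = (⅓ + 113)*13 = (340/3)*13 = 4420/3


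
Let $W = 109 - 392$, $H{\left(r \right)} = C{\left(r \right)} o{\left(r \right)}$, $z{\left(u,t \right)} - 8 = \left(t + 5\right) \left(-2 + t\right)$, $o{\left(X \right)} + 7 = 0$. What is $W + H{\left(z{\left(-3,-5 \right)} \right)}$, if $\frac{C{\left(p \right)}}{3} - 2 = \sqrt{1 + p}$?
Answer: $-388$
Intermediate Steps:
$o{\left(X \right)} = -7$ ($o{\left(X \right)} = -7 + 0 = -7$)
$z{\left(u,t \right)} = 8 + \left(-2 + t\right) \left(5 + t\right)$ ($z{\left(u,t \right)} = 8 + \left(t + 5\right) \left(-2 + t\right) = 8 + \left(5 + t\right) \left(-2 + t\right) = 8 + \left(-2 + t\right) \left(5 + t\right)$)
$C{\left(p \right)} = 6 + 3 \sqrt{1 + p}$
$H{\left(r \right)} = -42 - 21 \sqrt{1 + r}$ ($H{\left(r \right)} = \left(6 + 3 \sqrt{1 + r}\right) \left(-7\right) = -42 - 21 \sqrt{1 + r}$)
$W = -283$ ($W = 109 - 392 = -283$)
$W + H{\left(z{\left(-3,-5 \right)} \right)} = -283 - \left(42 + 21 \sqrt{1 + \left(-2 + \left(-5\right)^{2} + 3 \left(-5\right)\right)}\right) = -283 - \left(42 + 21 \sqrt{1 - -8}\right) = -283 - \left(42 + 21 \sqrt{1 + 8}\right) = -283 - \left(42 + 21 \sqrt{9}\right) = -283 - 105 = -388$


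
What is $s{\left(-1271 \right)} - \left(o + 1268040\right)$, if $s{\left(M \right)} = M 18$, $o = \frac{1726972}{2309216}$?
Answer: $- \frac{57327119755}{44408} \approx -1.2909 \cdot 10^{6}$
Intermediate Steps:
$o = \frac{33211}{44408}$ ($o = 1726972 \cdot \frac{1}{2309216} = \frac{33211}{44408} \approx 0.74786$)
$s{\left(M \right)} = 18 M$
$s{\left(-1271 \right)} - \left(o + 1268040\right) = 18 \left(-1271\right) - \left(\frac{33211}{44408} + 1268040\right) = -22878 - \frac{56311153531}{44408} = - \frac{57327119755}{44408}$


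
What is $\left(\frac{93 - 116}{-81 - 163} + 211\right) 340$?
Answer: $\frac{4378095}{61} \approx 71772.0$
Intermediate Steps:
$\left(\frac{93 - 116}{-81 - 163} + 211\right) 340 = \left(- \frac{23}{-244} + 211\right) 340 = \left(\left(-23\right) \left(- \frac{1}{244}\right) + 211\right) 340 = \left(\frac{23}{244} + 211\right) 340 = \frac{51507}{244} \cdot 340 = \frac{4378095}{61}$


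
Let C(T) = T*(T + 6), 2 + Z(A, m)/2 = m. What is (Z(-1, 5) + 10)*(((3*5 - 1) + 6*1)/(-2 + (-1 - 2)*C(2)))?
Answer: -32/5 ≈ -6.4000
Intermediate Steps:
Z(A, m) = -4 + 2*m
C(T) = T*(6 + T)
(Z(-1, 5) + 10)*(((3*5 - 1) + 6*1)/(-2 + (-1 - 2)*C(2))) = ((-4 + 2*5) + 10)*(((3*5 - 1) + 6*1)/(-2 + (-1 - 2)*(2*(6 + 2)))) = ((-4 + 10) + 10)*(((15 - 1) + 6)/(-2 - 6*8)) = (6 + 10)*((14 + 6)/(-2 - 3*16)) = 16*(20/(-2 - 48)) = 16*(20/(-50)) = 16*(20*(-1/50)) = 16*(-⅖) = -32/5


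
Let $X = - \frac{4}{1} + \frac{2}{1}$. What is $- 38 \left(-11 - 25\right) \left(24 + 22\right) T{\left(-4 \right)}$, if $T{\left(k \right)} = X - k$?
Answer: $125856$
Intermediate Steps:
$X = -2$ ($X = \left(-4\right) 1 + 2 \cdot 1 = -4 + 2 = -2$)
$T{\left(k \right)} = -2 - k$
$- 38 \left(-11 - 25\right) \left(24 + 22\right) T{\left(-4 \right)} = - 38 \left(-11 - 25\right) \left(24 + 22\right) \left(-2 - -4\right) = - 38 \left(\left(-36\right) 46\right) \left(-2 + 4\right) = \left(-38\right) \left(-1656\right) 2 = 62928 \cdot 2 = 125856$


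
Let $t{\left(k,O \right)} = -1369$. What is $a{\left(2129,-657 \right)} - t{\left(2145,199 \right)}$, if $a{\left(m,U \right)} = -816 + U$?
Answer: $-104$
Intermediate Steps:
$a{\left(2129,-657 \right)} - t{\left(2145,199 \right)} = \left(-816 - 657\right) - -1369 = -1473 + 1369 = -104$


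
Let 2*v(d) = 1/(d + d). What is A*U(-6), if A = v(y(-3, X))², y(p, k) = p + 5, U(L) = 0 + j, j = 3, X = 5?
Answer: 3/64 ≈ 0.046875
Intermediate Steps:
U(L) = 3 (U(L) = 0 + 3 = 3)
y(p, k) = 5 + p
v(d) = 1/(4*d) (v(d) = 1/(2*(d + d)) = 1/(2*((2*d))) = (1/(2*d))/2 = 1/(4*d))
A = 1/64 (A = (1/(4*(5 - 3)))² = ((¼)/2)² = ((¼)*(½))² = (⅛)² = 1/64 ≈ 0.015625)
A*U(-6) = (1/64)*3 = 3/64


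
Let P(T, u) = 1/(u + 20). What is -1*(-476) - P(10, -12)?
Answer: 3807/8 ≈ 475.88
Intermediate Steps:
P(T, u) = 1/(20 + u)
-1*(-476) - P(10, -12) = -1*(-476) - 1/(20 - 12) = 476 - 1/8 = 476 - 1*⅛ = 476 - ⅛ = 3807/8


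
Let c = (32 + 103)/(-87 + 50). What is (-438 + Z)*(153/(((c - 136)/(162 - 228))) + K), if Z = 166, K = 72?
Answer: -202816800/5167 ≈ -39252.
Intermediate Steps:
c = -135/37 (c = 135/(-37) = 135*(-1/37) = -135/37 ≈ -3.6486)
(-438 + Z)*(153/(((c - 136)/(162 - 228))) + K) = (-438 + 166)*(153/(((-135/37 - 136)/(162 - 228))) + 72) = -272*(153/((-5167/37/(-66))) + 72) = -272*(153/((-5167/37*(-1/66))) + 72) = -272*(153/(5167/2442) + 72) = -272*(153*(2442/5167) + 72) = -272*(373626/5167 + 72) = -272*745650/5167 = -202816800/5167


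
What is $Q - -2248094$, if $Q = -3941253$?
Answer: $-1693159$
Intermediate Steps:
$Q - -2248094 = -3941253 - -2248094 = -3941253 + 2248094 = -1693159$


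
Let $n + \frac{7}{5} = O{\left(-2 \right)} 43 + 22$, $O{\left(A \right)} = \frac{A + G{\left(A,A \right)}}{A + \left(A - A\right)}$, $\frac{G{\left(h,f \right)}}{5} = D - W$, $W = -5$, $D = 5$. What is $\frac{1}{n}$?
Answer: $- \frac{5}{5057} \approx -0.00098873$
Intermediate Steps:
$G{\left(h,f \right)} = 50$ ($G{\left(h,f \right)} = 5 \left(5 - -5\right) = 5 \left(5 + 5\right) = 5 \cdot 10 = 50$)
$O{\left(A \right)} = \frac{50 + A}{A}$ ($O{\left(A \right)} = \frac{A + 50}{A + \left(A - A\right)} = \frac{50 + A}{A + 0} = \frac{50 + A}{A}$)
$n = - \frac{5057}{5}$ ($n = - \frac{7}{5} + \left(\frac{50 - 2}{-2} \cdot 43 + 22\right) = - \frac{7}{5} + \left(\left(- \frac{1}{2}\right) 48 \cdot 43 + 22\right) = - \frac{7}{5} + \left(\left(-24\right) 43 + 22\right) = - \frac{7}{5} + \left(-1032 + 22\right) = - \frac{7}{5} - 1010 = - \frac{5057}{5} \approx -1011.4$)
$\frac{1}{n} = \frac{1}{- \frac{5057}{5}} = - \frac{5}{5057}$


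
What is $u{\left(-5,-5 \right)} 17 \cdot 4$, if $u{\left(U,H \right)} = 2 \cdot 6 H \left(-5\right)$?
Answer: $20400$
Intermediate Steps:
$u{\left(U,H \right)} = - 60 H$ ($u{\left(U,H \right)} = 12 H \left(-5\right) = - 60 H$)
$u{\left(-5,-5 \right)} 17 \cdot 4 = \left(-60\right) \left(-5\right) 17 \cdot 4 = 300 \cdot 68 = 20400$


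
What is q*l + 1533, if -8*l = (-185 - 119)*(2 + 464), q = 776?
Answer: 13742941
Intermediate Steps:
l = 17708 (l = -(-185 - 119)*(2 + 464)/8 = -(-38)*466 = -⅛*(-141664) = 17708)
q*l + 1533 = 776*17708 + 1533 = 13741408 + 1533 = 13742941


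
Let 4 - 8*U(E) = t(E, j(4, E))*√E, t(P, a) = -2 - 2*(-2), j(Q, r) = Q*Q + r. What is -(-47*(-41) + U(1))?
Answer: -7709/4 ≈ -1927.3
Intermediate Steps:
j(Q, r) = r + Q² (j(Q, r) = Q² + r = r + Q²)
t(P, a) = 2 (t(P, a) = -2 + 4 = 2)
U(E) = ½ - √E/4
-(-47*(-41) + U(1)) = -(-47*(-41) + (½ - √1/4)) = -(1927 + (½ - ¼*1)) = -(1927 + (½ - ¼)) = -(1927 + ¼) = -1*7709/4 = -7709/4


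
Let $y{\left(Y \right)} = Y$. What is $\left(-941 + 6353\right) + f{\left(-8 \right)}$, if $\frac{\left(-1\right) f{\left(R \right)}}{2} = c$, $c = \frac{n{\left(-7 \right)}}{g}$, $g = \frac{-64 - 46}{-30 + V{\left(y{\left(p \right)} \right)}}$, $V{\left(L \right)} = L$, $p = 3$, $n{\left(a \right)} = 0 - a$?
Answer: $\frac{297471}{55} \approx 5408.6$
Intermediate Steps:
$n{\left(a \right)} = - a$
$g = \frac{110}{27}$ ($g = \frac{-64 - 46}{-30 + 3} = - \frac{110}{-27} = \left(-110\right) \left(- \frac{1}{27}\right) = \frac{110}{27} \approx 4.0741$)
$c = \frac{189}{110}$ ($c = \frac{\left(-1\right) \left(-7\right)}{\frac{110}{27}} = 7 \cdot \frac{27}{110} = \frac{189}{110} \approx 1.7182$)
$f{\left(R \right)} = - \frac{189}{55}$ ($f{\left(R \right)} = \left(-2\right) \frac{189}{110} = - \frac{189}{55}$)
$\left(-941 + 6353\right) + f{\left(-8 \right)} = \left(-941 + 6353\right) - \frac{189}{55} = 5412 - \frac{189}{55} = \frac{297471}{55}$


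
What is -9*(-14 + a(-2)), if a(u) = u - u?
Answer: 126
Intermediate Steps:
a(u) = 0
-9*(-14 + a(-2)) = -9*(-14 + 0) = -9*(-14) = 126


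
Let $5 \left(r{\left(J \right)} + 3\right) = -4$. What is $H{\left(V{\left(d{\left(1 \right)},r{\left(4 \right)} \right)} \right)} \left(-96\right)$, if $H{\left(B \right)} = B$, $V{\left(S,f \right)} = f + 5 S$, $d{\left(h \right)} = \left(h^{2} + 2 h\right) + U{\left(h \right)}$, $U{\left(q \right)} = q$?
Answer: $- \frac{7776}{5} \approx -1555.2$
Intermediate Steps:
$r{\left(J \right)} = - \frac{19}{5}$ ($r{\left(J \right)} = -3 + \frac{1}{5} \left(-4\right) = -3 - \frac{4}{5} = - \frac{19}{5}$)
$d{\left(h \right)} = h^{2} + 3 h$ ($d{\left(h \right)} = \left(h^{2} + 2 h\right) + h = h^{2} + 3 h$)
$H{\left(V{\left(d{\left(1 \right)},r{\left(4 \right)} \right)} \right)} \left(-96\right) = \left(- \frac{19}{5} + 5 \cdot 1 \left(3 + 1\right)\right) \left(-96\right) = \left(- \frac{19}{5} + 5 \cdot 1 \cdot 4\right) \left(-96\right) = \left(- \frac{19}{5} + 5 \cdot 4\right) \left(-96\right) = \left(- \frac{19}{5} + 20\right) \left(-96\right) = \frac{81}{5} \left(-96\right) = - \frac{7776}{5}$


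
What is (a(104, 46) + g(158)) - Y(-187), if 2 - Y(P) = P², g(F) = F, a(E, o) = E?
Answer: 35229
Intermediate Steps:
Y(P) = 2 - P²
(a(104, 46) + g(158)) - Y(-187) = (104 + 158) - (2 - 1*(-187)²) = 262 - (2 - 1*34969) = 262 - (2 - 34969) = 262 - 1*(-34967) = 262 + 34967 = 35229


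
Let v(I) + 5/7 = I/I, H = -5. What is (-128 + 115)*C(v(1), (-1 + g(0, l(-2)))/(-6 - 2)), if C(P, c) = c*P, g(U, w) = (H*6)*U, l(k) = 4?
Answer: -13/28 ≈ -0.46429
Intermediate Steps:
v(I) = 2/7 (v(I) = -5/7 + I/I = -5/7 + 1 = 2/7)
g(U, w) = -30*U (g(U, w) = (-5*6)*U = -30*U)
C(P, c) = P*c
(-128 + 115)*C(v(1), (-1 + g(0, l(-2)))/(-6 - 2)) = (-128 + 115)*(2*((-1 - 30*0)/(-6 - 2))/7) = -26*(-1 + 0)/(-8)/7 = -26*(-1*(-1/8))/7 = -26/(7*8) = -13*1/28 = -13/28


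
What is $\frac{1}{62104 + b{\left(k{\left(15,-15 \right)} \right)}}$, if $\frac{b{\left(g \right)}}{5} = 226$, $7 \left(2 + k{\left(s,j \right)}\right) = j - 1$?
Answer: $\frac{1}{63234} \approx 1.5814 \cdot 10^{-5}$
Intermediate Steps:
$k{\left(s,j \right)} = - \frac{15}{7} + \frac{j}{7}$ ($k{\left(s,j \right)} = -2 + \frac{j - 1}{7} = -2 + \frac{-1 + j}{7} = -2 + \left(- \frac{1}{7} + \frac{j}{7}\right) = - \frac{15}{7} + \frac{j}{7}$)
$b{\left(g \right)} = 1130$ ($b{\left(g \right)} = 5 \cdot 226 = 1130$)
$\frac{1}{62104 + b{\left(k{\left(15,-15 \right)} \right)}} = \frac{1}{62104 + 1130} = \frac{1}{63234}$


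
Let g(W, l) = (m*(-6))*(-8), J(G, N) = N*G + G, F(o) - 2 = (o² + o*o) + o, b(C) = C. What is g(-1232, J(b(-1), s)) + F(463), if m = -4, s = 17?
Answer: 429011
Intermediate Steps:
F(o) = 2 + o + 2*o² (F(o) = 2 + ((o² + o*o) + o) = 2 + ((o² + o²) + o) = 2 + (2*o² + o) = 2 + (o + 2*o²) = 2 + o + 2*o²)
J(G, N) = G + G*N (J(G, N) = G*N + G = G + G*N)
g(W, l) = -192 (g(W, l) = -4*(-6)*(-8) = 24*(-8) = -192)
g(-1232, J(b(-1), s)) + F(463) = -192 + (2 + 463 + 2*463²) = -192 + (2 + 463 + 2*214369) = -192 + (2 + 463 + 428738) = -192 + 429203 = 429011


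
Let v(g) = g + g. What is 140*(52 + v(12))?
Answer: 10640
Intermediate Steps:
v(g) = 2*g
140*(52 + v(12)) = 140*(52 + 2*12) = 140*(52 + 24) = 140*76 = 10640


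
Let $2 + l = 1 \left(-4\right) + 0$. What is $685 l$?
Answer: $-4110$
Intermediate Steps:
$l = -6$ ($l = -2 + \left(1 \left(-4\right) + 0\right) = -2 + \left(-4 + 0\right) = -2 - 4 = -6$)
$685 l = 685 \left(-6\right) = -4110$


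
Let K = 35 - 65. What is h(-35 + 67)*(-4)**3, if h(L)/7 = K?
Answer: 13440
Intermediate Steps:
K = -30
h(L) = -210 (h(L) = 7*(-30) = -210)
h(-35 + 67)*(-4)**3 = -210*(-4)**3 = -210*(-64) = 13440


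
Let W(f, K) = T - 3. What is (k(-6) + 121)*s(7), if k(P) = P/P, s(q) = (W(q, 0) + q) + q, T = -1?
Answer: 1220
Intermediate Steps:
W(f, K) = -4 (W(f, K) = -1 - 3 = -4)
s(q) = -4 + 2*q (s(q) = (-4 + q) + q = -4 + 2*q)
k(P) = 1
(k(-6) + 121)*s(7) = (1 + 121)*(-4 + 2*7) = 122*(-4 + 14) = 122*10 = 1220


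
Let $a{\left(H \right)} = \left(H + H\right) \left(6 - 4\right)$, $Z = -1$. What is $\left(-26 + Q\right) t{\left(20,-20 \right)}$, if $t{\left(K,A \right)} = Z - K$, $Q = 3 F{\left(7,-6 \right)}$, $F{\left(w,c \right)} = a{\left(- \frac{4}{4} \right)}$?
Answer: $798$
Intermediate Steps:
$a{\left(H \right)} = 4 H$ ($a{\left(H \right)} = 2 H 2 = 4 H$)
$F{\left(w,c \right)} = -4$ ($F{\left(w,c \right)} = 4 \left(- \frac{4}{4}\right) = 4 \left(\left(-4\right) \frac{1}{4}\right) = 4 \left(-1\right) = -4$)
$Q = -12$ ($Q = 3 \left(-4\right) = -12$)
$t{\left(K,A \right)} = -1 - K$
$\left(-26 + Q\right) t{\left(20,-20 \right)} = \left(-26 - 12\right) \left(-1 - 20\right) = - 38 \left(-1 - 20\right) = \left(-38\right) \left(-21\right) = 798$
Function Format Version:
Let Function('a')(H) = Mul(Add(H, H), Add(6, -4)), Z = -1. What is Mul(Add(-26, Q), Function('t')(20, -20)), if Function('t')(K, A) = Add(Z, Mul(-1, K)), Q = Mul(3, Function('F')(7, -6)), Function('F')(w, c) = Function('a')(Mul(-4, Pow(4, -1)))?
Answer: 798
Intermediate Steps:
Function('a')(H) = Mul(4, H) (Function('a')(H) = Mul(Mul(2, H), 2) = Mul(4, H))
Function('F')(w, c) = -4 (Function('F')(w, c) = Mul(4, Mul(-4, Pow(4, -1))) = Mul(4, Mul(-4, Rational(1, 4))) = Mul(4, -1) = -4)
Q = -12 (Q = Mul(3, -4) = -12)
Function('t')(K, A) = Add(-1, Mul(-1, K))
Mul(Add(-26, Q), Function('t')(20, -20)) = Mul(Add(-26, -12), Add(-1, Mul(-1, 20))) = Mul(-38, Add(-1, -20)) = Mul(-38, -21) = 798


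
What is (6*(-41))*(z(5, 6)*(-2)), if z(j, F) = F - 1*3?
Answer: 1476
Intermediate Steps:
z(j, F) = -3 + F (z(j, F) = F - 3 = -3 + F)
(6*(-41))*(z(5, 6)*(-2)) = (6*(-41))*((-3 + 6)*(-2)) = -738*(-2) = -246*(-6) = 1476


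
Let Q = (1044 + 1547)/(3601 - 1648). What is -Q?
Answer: -2591/1953 ≈ -1.3267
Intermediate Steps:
Q = 2591/1953 ≈ 1.3267
-Q = -1*2591/1953 = -2591/1953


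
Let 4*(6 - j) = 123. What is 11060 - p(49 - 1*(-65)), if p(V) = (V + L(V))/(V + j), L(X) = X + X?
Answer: 1315684/119 ≈ 11056.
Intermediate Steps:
L(X) = 2*X
j = -99/4 (j = 6 - ¼*123 = 6 - 123/4 = -99/4 ≈ -24.750)
p(V) = 3*V/(-99/4 + V) (p(V) = (V + 2*V)/(V - 99/4) = (3*V)/(-99/4 + V) = 3*V/(-99/4 + V))
11060 - p(49 - 1*(-65)) = 11060 - 12*(49 - 1*(-65))/(-99 + 4*(49 - 1*(-65))) = 11060 - 12*(49 + 65)/(-99 + 4*(49 + 65)) = 11060 - 12*114/(-99 + 4*114) = 11060 - 12*114/(-99 + 456) = 11060 - 12*114/357 = 11060 - 1*456/119 = 11060 - 456/119 = 1315684/119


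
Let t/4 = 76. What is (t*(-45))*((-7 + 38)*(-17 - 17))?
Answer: 14418720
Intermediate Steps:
t = 304 (t = 4*76 = 304)
(t*(-45))*((-7 + 38)*(-17 - 17)) = (304*(-45))*((-7 + 38)*(-17 - 17)) = -424080*(-34) = -13680*(-1054) = 14418720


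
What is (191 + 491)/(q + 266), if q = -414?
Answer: -341/74 ≈ -4.6081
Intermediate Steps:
(191 + 491)/(q + 266) = (191 + 491)/(-414 + 266) = 682/(-148) = 682*(-1/148) = -341/74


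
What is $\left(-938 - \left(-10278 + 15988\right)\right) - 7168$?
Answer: $-13816$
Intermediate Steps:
$\left(-938 - \left(-10278 + 15988\right)\right) - 7168 = \left(-938 - 5710\right) - 7168 = -6648 - 7168 = -13816$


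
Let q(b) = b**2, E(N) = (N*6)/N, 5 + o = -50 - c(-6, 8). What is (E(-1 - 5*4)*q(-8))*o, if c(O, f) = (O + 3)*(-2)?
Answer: -23424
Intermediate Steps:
c(O, f) = -6 - 2*O (c(O, f) = (3 + O)*(-2) = -6 - 2*O)
o = -61 (o = -5 + (-50 - (-6 - 2*(-6))) = -5 + (-50 - (-6 + 12)) = -5 + (-50 - 1*6) = -5 + (-50 - 6) = -5 - 56 = -61)
E(N) = 6 (E(N) = (6*N)/N = 6)
(E(-1 - 5*4)*q(-8))*o = (6*(-8)**2)*(-61) = (6*64)*(-61) = 384*(-61) = -23424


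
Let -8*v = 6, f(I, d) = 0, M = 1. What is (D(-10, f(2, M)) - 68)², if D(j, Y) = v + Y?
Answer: 75625/16 ≈ 4726.6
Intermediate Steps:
v = -¾ (v = -⅛*6 = -¾ ≈ -0.75000)
D(j, Y) = -¾ + Y
(D(-10, f(2, M)) - 68)² = ((-¾ + 0) - 68)² = (-¾ - 68)² = (-275/4)² = 75625/16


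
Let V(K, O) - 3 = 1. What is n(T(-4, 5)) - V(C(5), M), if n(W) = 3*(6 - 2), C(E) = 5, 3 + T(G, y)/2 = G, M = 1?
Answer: 8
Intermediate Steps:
T(G, y) = -6 + 2*G
V(K, O) = 4 (V(K, O) = 3 + 1 = 4)
n(W) = 12 (n(W) = 3*4 = 12)
n(T(-4, 5)) - V(C(5), M) = 12 - 1*4 = 12 - 4 = 8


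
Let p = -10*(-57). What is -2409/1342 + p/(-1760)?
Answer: -22749/10736 ≈ -2.1189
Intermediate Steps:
p = 570
-2409/1342 + p/(-1760) = -2409/1342 + 570/(-1760) = -2409*1/1342 + 570*(-1/1760) = -219/122 - 57/176 = -22749/10736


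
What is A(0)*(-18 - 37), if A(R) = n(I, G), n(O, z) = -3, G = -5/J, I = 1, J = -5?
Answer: 165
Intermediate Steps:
G = 1 (G = -5/(-5) = -5*(-⅕) = 1)
A(R) = -3
A(0)*(-18 - 37) = -3*(-18 - 37) = -3*(-55) = 165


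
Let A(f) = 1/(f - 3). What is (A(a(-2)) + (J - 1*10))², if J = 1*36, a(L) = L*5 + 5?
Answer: 42849/64 ≈ 669.52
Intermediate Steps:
a(L) = 5 + 5*L (a(L) = 5*L + 5 = 5 + 5*L)
J = 36
A(f) = 1/(-3 + f)
(A(a(-2)) + (J - 1*10))² = (1/(-3 + (5 + 5*(-2))) + (36 - 1*10))² = (1/(-3 + (5 - 10)) + (36 - 10))² = (1/(-3 - 5) + 26)² = (1/(-8) + 26)² = (-⅛ + 26)² = (207/8)² = 42849/64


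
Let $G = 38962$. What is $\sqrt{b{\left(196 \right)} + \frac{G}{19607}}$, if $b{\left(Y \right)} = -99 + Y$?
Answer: $\frac{9 \sqrt{9587823}}{2801} \approx 9.9492$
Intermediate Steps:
$\sqrt{b{\left(196 \right)} + \frac{G}{19607}} = \sqrt{\left(-99 + 196\right) + \frac{38962}{19607}} = \sqrt{97 + 38962 \cdot \frac{1}{19607}} = \sqrt{97 + \frac{5566}{2801}} = \sqrt{\frac{277263}{2801}} = \frac{9 \sqrt{9587823}}{2801}$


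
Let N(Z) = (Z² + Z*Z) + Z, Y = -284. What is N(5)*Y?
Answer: -15620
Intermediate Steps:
N(Z) = Z + 2*Z² (N(Z) = (Z² + Z²) + Z = 2*Z² + Z = Z + 2*Z²)
N(5)*Y = (5*(1 + 2*5))*(-284) = (5*(1 + 10))*(-284) = (5*11)*(-284) = 55*(-284) = -15620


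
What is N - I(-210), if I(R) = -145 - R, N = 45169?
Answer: 45104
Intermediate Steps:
N - I(-210) = 45169 - (-145 - 1*(-210)) = 45169 - (-145 + 210) = 45169 - 1*65 = 45169 - 65 = 45104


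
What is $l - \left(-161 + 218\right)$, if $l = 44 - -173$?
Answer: $160$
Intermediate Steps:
$l = 217$ ($l = 44 + 173 = 217$)
$l - \left(-161 + 218\right) = 217 - \left(-161 + 218\right) = 217 - 57 = 160$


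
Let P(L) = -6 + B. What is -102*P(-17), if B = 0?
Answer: 612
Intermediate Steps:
P(L) = -6 (P(L) = -6 + 0 = -6)
-102*P(-17) = -102*(-6) = 612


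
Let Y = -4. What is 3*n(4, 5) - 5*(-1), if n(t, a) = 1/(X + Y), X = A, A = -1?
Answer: 22/5 ≈ 4.4000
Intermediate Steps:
X = -1
n(t, a) = -1/5 (n(t, a) = 1/(-1 - 4) = 1/(-5) = -1/5)
3*n(4, 5) - 5*(-1) = 3*(-1/5) - 5*(-1) = -3/5 + 5 = 22/5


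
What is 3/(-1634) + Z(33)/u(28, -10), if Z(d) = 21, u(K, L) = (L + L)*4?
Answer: -17277/65360 ≈ -0.26434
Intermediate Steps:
u(K, L) = 8*L (u(K, L) = (2*L)*4 = 8*L)
3/(-1634) + Z(33)/u(28, -10) = 3/(-1634) + 21/((8*(-10))) = 3*(-1/1634) + 21/(-80) = -3/1634 + 21*(-1/80) = -3/1634 - 21/80 = -17277/65360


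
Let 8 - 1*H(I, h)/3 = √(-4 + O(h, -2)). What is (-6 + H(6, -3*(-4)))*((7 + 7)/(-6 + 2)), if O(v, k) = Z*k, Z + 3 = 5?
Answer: -63 + 21*I*√2 ≈ -63.0 + 29.698*I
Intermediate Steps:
Z = 2 (Z = -3 + 5 = 2)
O(v, k) = 2*k
H(I, h) = 24 - 6*I*√2 (H(I, h) = 24 - 3*√(-4 + 2*(-2)) = 24 - 3*√(-4 - 4) = 24 - 6*I*√2)
(-6 + H(6, -3*(-4)))*((7 + 7)/(-6 + 2)) = (-6 + (24 - 6*I*√2))*((7 + 7)/(-6 + 2)) = (18 - 6*I*√2)*(14/(-4)) = (18 - 6*I*√2)*(14*(-¼)) = (18 - 6*I*√2)*(-7/2) = -63 + 21*I*√2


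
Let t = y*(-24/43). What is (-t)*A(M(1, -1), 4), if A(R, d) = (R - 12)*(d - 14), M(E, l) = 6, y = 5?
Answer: 7200/43 ≈ 167.44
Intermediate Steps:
t = -120/43 (t = 5*(-24/43) = -120/43 ≈ -2.7907)
A(R, d) = (-14 + d)*(-12 + R) (A(R, d) = (-12 + R)*(-14 + d) = (-14 + d)*(-12 + R))
(-t)*A(M(1, -1), 4) = (-1*(-120/43))*(168 - 14*6 - 12*4 + 6*4) = 120*(168 - 84 - 48 + 24)/43 = (120/43)*60 = 7200/43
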